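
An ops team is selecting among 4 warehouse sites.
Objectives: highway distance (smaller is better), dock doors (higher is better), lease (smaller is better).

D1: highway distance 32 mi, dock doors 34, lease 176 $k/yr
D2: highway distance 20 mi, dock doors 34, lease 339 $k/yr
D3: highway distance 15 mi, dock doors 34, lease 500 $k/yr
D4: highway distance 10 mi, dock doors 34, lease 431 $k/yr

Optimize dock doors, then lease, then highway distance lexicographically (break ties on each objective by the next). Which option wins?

D1

First maximize dock doors: best is 34, kept {D1, D2, D3, D4}.
Then minimize lease: best is 176, kept {D1}.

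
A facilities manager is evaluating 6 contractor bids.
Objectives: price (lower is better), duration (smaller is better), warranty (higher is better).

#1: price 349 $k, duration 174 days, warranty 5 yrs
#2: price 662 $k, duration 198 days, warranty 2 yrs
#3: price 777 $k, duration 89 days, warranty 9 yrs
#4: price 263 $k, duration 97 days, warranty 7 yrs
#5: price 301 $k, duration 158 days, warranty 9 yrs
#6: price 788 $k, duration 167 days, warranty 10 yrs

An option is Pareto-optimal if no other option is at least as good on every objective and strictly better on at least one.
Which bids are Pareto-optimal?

#1: dominated by #4 (price 263≤349, duration 97≤174, warranty 7≥5).
#2: dominated by #1 (price 349≤662, duration 174≤198, warranty 5≥2).
#3: not dominated (best duration).
#4: not dominated (best price).
#5: not dominated.
#6: not dominated (best warranty).

#3, #4, #5, #6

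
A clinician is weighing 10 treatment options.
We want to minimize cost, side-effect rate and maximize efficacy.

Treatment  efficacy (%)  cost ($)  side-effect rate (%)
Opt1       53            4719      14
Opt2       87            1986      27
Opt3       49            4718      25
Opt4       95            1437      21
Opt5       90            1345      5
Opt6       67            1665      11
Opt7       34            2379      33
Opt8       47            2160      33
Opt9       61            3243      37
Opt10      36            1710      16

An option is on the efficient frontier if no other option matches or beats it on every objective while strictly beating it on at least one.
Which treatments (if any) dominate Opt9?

Opt2: efficacy 87≥61, cost 1986≤3243, side-effect rate 27≤37 — dominates Opt9.
Opt4: efficacy 95≥61, cost 1437≤3243, side-effect rate 21≤37 — dominates Opt9.
Opt5: efficacy 90≥61, cost 1345≤3243, side-effect rate 5≤37 — dominates Opt9.
Opt6: efficacy 67≥61, cost 1665≤3243, side-effect rate 11≤37 — dominates Opt9.
Others (Opt1, Opt3, Opt7, Opt8, Opt10) are each worse than Opt9 on at least one objective.

Opt2, Opt4, Opt5, Opt6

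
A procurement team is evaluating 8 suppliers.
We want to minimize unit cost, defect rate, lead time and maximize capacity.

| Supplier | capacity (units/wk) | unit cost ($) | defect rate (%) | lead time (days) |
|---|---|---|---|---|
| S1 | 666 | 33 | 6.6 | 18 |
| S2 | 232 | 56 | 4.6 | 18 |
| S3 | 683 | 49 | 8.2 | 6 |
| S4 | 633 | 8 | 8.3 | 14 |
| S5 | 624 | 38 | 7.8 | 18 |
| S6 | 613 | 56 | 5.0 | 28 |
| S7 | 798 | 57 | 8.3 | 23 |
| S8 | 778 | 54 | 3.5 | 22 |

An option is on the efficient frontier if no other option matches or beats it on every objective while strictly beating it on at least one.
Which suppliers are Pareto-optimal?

S1, S2, S3, S4, S7, S8

S1: not dominated.
S2: not dominated.
S3: not dominated (best lead time).
S4: not dominated (best unit cost).
S5: dominated by S1 (capacity 666≥624, unit cost 33≤38, defect rate 6.6≤7.8, lead time 18≤18).
S6: dominated by S8 (capacity 778≥613, unit cost 54≤56, defect rate 3.5≤5.0, lead time 22≤28).
S7: not dominated (best capacity).
S8: not dominated (best defect rate).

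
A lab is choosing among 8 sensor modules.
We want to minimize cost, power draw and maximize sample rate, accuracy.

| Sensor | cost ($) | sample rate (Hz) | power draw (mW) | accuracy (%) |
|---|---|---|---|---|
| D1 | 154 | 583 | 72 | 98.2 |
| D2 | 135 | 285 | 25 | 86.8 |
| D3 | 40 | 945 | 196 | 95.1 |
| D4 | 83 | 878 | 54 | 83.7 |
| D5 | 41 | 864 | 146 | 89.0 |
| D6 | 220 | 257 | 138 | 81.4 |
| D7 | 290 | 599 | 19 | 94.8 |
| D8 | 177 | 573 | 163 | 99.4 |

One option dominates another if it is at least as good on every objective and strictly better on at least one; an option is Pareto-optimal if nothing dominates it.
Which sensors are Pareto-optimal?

D1: not dominated.
D2: not dominated.
D3: not dominated (best cost).
D4: not dominated.
D5: not dominated.
D6: dominated by D1 (cost 154≤220, sample rate 583≥257, power draw 72≤138, accuracy 98.2≥81.4).
D7: not dominated (best power draw).
D8: not dominated (best accuracy).

D1, D2, D3, D4, D5, D7, D8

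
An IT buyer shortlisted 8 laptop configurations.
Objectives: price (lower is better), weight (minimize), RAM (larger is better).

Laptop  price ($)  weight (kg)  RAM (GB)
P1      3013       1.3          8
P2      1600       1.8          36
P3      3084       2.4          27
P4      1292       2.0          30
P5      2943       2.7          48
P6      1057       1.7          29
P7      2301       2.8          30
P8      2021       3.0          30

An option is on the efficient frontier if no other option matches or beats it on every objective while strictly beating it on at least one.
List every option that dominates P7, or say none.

P2: price 1600≤2301, weight 1.8≤2.8, RAM 36≥30 — dominates P7.
P4: price 1292≤2301, weight 2.0≤2.8, RAM 30≥30 — dominates P7.
Others (P1, P3, P5, P6, P8) are each worse than P7 on at least one objective.

P2, P4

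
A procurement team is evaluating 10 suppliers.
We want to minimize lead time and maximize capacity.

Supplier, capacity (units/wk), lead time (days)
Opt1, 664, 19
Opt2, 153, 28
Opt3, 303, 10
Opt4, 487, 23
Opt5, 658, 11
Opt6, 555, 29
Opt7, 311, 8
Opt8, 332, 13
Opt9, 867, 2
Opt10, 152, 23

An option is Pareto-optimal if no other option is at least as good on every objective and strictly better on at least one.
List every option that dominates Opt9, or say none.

none

Opt1: worse on capacity (664 vs 867).
Opt2: worse on capacity (153 vs 867).
Opt3: worse on capacity (303 vs 867).
Opt4: worse on capacity (487 vs 867).
Opt5: worse on capacity (658 vs 867).
Opt6: worse on capacity (555 vs 867).
Opt7: worse on capacity (311 vs 867).
Opt8: worse on capacity (332 vs 867).
Opt10: worse on capacity (152 vs 867).
No option dominates Opt9.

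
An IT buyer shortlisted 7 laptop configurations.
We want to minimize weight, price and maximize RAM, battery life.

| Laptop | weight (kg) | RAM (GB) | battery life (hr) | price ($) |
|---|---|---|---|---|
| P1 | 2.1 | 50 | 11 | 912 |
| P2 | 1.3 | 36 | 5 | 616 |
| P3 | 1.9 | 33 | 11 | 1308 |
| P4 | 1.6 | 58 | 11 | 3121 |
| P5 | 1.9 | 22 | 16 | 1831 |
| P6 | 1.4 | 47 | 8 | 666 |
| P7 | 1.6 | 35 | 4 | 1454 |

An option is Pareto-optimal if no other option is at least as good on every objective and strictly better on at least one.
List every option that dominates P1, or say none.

P2: worse on RAM (36 vs 50).
P3: worse on RAM (33 vs 50).
P4: worse on price (3121 vs 912).
P5: worse on RAM (22 vs 50).
P6: worse on RAM (47 vs 50).
P7: worse on RAM (35 vs 50).
No option dominates P1.

none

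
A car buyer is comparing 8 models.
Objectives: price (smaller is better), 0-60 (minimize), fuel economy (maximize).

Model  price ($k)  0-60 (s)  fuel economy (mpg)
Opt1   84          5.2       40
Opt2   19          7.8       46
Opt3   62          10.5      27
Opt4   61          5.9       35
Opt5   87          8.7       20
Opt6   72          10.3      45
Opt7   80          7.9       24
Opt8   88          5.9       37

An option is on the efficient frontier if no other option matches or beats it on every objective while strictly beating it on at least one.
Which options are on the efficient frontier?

Opt1: not dominated (best 0-60).
Opt2: not dominated (best price).
Opt3: dominated by Opt2 (price 19≤62, 0-60 7.8≤10.5, fuel economy 46≥27).
Opt4: not dominated.
Opt5: dominated by Opt1 (price 84≤87, 0-60 5.2≤8.7, fuel economy 40≥20).
Opt6: dominated by Opt2 (price 19≤72, 0-60 7.8≤10.3, fuel economy 46≥45).
Opt7: dominated by Opt2 (price 19≤80, 0-60 7.8≤7.9, fuel economy 46≥24).
Opt8: dominated by Opt1 (price 84≤88, 0-60 5.2≤5.9, fuel economy 40≥37).

Opt1, Opt2, Opt4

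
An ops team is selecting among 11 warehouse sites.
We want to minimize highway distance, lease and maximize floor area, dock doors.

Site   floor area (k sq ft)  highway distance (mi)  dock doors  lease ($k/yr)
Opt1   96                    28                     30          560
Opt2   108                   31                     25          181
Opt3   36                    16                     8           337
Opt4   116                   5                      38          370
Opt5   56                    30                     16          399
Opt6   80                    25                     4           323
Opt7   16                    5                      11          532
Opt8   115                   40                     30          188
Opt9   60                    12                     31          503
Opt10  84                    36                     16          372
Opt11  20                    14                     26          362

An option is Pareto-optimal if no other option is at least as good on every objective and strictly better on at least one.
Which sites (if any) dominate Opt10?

Opt2: floor area 108≥84, highway distance 31≤36, dock doors 25≥16, lease 181≤372 — dominates Opt10.
Opt4: floor area 116≥84, highway distance 5≤36, dock doors 38≥16, lease 370≤372 — dominates Opt10.
Others (Opt1, Opt3, Opt5, Opt6, Opt7, Opt8, Opt9, Opt11) are each worse than Opt10 on at least one objective.

Opt2, Opt4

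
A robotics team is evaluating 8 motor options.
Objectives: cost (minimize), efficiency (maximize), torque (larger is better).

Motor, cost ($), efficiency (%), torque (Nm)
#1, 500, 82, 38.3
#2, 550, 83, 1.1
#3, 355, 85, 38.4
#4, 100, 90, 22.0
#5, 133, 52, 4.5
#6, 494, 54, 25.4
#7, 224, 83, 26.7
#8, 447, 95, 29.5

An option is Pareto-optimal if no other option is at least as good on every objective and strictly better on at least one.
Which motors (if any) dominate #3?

#1: worse on cost (500 vs 355).
#2: worse on cost (550 vs 355).
#4: worse on torque (22.0 vs 38.4).
#5: worse on efficiency (52 vs 85).
#6: worse on cost (494 vs 355).
#7: worse on efficiency (83 vs 85).
#8: worse on cost (447 vs 355).
No option dominates #3.

none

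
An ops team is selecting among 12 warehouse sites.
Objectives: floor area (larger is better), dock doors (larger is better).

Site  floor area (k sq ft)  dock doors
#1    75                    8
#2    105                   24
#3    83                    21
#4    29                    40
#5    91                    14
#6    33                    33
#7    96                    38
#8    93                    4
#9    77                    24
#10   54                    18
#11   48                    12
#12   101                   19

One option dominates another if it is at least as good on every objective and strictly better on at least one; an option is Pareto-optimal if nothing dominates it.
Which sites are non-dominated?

#2, #4, #7

#1: dominated by #2 (floor area 105≥75, dock doors 24≥8).
#2: not dominated (best floor area).
#3: dominated by #2 (floor area 105≥83, dock doors 24≥21).
#4: not dominated (best dock doors).
#5: dominated by #2 (floor area 105≥91, dock doors 24≥14).
#6: dominated by #7 (floor area 96≥33, dock doors 38≥33).
#7: not dominated.
#8: dominated by #2 (floor area 105≥93, dock doors 24≥4).
#9: dominated by #2 (floor area 105≥77, dock doors 24≥24).
#10: dominated by #2 (floor area 105≥54, dock doors 24≥18).
#11: dominated by #2 (floor area 105≥48, dock doors 24≥12).
#12: dominated by #2 (floor area 105≥101, dock doors 24≥19).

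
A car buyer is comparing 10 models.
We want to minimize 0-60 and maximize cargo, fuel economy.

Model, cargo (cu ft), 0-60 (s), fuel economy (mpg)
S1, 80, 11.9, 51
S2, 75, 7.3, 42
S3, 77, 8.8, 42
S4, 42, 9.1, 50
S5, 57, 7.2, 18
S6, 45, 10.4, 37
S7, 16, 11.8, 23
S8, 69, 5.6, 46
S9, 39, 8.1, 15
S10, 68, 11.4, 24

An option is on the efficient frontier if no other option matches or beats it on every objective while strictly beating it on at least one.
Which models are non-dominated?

S1, S2, S3, S4, S8

S1: not dominated (best cargo).
S2: not dominated.
S3: not dominated.
S4: not dominated.
S5: dominated by S8 (cargo 69≥57, 0-60 5.6≤7.2, fuel economy 46≥18).
S6: dominated by S2 (cargo 75≥45, 0-60 7.3≤10.4, fuel economy 42≥37).
S7: dominated by S2 (cargo 75≥16, 0-60 7.3≤11.8, fuel economy 42≥23).
S8: not dominated (best 0-60).
S9: dominated by S2 (cargo 75≥39, 0-60 7.3≤8.1, fuel economy 42≥15).
S10: dominated by S2 (cargo 75≥68, 0-60 7.3≤11.4, fuel economy 42≥24).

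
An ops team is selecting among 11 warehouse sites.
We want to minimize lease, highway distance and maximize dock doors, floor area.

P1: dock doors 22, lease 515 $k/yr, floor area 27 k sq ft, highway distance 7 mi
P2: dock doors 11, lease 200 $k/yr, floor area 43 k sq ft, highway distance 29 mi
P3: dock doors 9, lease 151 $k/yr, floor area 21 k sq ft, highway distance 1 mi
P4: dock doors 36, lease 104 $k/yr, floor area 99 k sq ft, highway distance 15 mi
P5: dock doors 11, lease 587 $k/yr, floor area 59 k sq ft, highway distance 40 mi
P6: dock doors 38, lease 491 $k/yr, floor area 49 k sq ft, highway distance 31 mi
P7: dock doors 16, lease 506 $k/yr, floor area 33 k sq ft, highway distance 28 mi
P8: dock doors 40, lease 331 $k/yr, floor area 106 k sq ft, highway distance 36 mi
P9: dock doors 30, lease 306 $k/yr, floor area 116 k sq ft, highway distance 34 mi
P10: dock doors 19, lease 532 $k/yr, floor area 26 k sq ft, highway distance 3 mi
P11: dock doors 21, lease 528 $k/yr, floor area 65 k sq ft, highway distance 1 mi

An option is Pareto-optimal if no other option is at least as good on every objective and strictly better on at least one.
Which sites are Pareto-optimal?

P1, P3, P4, P6, P8, P9, P11

P1: not dominated.
P2: dominated by P4 (dock doors 36≥11, lease 104≤200, floor area 99≥43, highway distance 15≤29).
P3: not dominated.
P4: not dominated (best lease).
P5: dominated by P4 (dock doors 36≥11, lease 104≤587, floor area 99≥59, highway distance 15≤40).
P6: not dominated.
P7: dominated by P4 (dock doors 36≥16, lease 104≤506, floor area 99≥33, highway distance 15≤28).
P8: not dominated (best dock doors).
P9: not dominated (best floor area).
P10: dominated by P11 (dock doors 21≥19, lease 528≤532, floor area 65≥26, highway distance 1≤3).
P11: not dominated.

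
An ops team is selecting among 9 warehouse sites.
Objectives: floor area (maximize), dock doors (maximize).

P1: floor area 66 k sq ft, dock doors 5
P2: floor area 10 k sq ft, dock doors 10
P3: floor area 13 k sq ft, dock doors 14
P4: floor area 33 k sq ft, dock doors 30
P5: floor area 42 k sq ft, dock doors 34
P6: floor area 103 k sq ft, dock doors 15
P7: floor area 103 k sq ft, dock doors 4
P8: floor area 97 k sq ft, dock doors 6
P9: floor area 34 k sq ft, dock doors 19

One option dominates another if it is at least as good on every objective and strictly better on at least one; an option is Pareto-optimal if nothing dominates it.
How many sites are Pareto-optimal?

P1: dominated by P6 (floor area 103≥66, dock doors 15≥5).
P2: dominated by P3 (floor area 13≥10, dock doors 14≥10).
P3: dominated by P4 (floor area 33≥13, dock doors 30≥14).
P4: dominated by P5 (floor area 42≥33, dock doors 34≥30).
P5: not dominated (best dock doors).
P6: not dominated.
P7: dominated by P6 (floor area 103≥103, dock doors 15≥4).
P8: dominated by P6 (floor area 103≥97, dock doors 15≥6).
P9: dominated by P5 (floor area 42≥34, dock doors 34≥19).
Pareto-optimal: P5, P6 → 2.

2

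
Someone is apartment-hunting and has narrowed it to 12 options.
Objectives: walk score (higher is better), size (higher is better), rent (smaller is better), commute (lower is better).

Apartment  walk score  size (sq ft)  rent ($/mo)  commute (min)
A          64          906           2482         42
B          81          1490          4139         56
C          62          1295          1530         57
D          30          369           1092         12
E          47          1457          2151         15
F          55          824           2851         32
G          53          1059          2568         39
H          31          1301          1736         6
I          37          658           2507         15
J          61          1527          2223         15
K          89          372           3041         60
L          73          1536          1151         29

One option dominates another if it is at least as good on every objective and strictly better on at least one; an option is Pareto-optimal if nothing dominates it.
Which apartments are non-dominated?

A: dominated by L (walk score 73≥64, size 1536≥906, rent 1151≤2482, commute 29≤42).
B: not dominated.
C: dominated by L (walk score 73≥62, size 1536≥1295, rent 1151≤1530, commute 29≤57).
D: not dominated (best rent).
E: not dominated.
F: dominated by J (walk score 61≥55, size 1527≥824, rent 2223≤2851, commute 15≤32).
G: dominated by J (walk score 61≥53, size 1527≥1059, rent 2223≤2568, commute 15≤39).
H: not dominated (best commute).
I: dominated by E (walk score 47≥37, size 1457≥658, rent 2151≤2507, commute 15≤15).
J: not dominated.
K: not dominated (best walk score).
L: not dominated (best size).

B, D, E, H, J, K, L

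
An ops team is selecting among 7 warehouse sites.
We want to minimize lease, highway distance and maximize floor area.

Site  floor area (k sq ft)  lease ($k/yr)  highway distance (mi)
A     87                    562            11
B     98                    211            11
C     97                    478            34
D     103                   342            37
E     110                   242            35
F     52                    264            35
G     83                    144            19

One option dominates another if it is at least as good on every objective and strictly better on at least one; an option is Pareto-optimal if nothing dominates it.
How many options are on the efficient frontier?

3

A: dominated by B (floor area 98≥87, lease 211≤562, highway distance 11≤11).
B: not dominated.
C: dominated by B (floor area 98≥97, lease 211≤478, highway distance 11≤34).
D: dominated by E (floor area 110≥103, lease 242≤342, highway distance 35≤37).
E: not dominated (best floor area).
F: dominated by B (floor area 98≥52, lease 211≤264, highway distance 11≤35).
G: not dominated (best lease).
Pareto-optimal: B, E, G → 3.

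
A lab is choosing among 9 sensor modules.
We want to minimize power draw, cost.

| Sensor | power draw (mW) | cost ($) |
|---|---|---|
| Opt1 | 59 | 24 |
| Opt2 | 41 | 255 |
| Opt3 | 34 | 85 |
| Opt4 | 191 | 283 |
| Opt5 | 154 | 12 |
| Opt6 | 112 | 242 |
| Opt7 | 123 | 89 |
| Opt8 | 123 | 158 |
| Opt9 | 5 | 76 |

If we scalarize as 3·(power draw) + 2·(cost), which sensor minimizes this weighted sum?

Opt9

Opt1: 3·59 + 2·24 = 225
Opt2: 3·41 + 2·255 = 633
Opt3: 3·34 + 2·85 = 272
Opt4: 3·191 + 2·283 = 1139
Opt5: 3·154 + 2·12 = 486
Opt6: 3·112 + 2·242 = 820
Opt7: 3·123 + 2·89 = 547
Opt8: 3·123 + 2·158 = 685
Opt9: 3·5 + 2·76 = 167
Lowest: Opt9 at 167.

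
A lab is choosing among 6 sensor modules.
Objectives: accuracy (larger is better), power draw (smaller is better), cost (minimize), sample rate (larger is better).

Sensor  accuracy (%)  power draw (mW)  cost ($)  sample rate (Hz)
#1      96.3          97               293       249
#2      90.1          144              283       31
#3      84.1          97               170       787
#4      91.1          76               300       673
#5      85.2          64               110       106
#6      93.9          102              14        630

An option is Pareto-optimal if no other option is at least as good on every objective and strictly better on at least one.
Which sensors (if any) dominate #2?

#6

#6: accuracy 93.9≥90.1, power draw 102≤144, cost 14≤283, sample rate 630≥31 — dominates #2.
Others (#1, #3, #4, #5) are each worse than #2 on at least one objective.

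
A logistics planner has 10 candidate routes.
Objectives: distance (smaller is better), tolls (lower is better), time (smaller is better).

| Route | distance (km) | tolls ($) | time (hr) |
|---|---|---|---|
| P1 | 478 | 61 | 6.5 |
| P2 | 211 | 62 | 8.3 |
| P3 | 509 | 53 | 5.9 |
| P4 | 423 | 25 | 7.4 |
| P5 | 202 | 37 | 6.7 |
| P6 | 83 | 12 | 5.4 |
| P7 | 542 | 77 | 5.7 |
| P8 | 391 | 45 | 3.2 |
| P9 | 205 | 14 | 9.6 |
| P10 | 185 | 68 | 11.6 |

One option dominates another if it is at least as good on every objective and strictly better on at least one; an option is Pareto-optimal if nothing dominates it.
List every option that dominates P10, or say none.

P6: distance 83≤185, tolls 12≤68, time 5.4≤11.6 — dominates P10.
Others (P1, P2, P3, P4, P5, P7, P8, P9) are each worse than P10 on at least one objective.

P6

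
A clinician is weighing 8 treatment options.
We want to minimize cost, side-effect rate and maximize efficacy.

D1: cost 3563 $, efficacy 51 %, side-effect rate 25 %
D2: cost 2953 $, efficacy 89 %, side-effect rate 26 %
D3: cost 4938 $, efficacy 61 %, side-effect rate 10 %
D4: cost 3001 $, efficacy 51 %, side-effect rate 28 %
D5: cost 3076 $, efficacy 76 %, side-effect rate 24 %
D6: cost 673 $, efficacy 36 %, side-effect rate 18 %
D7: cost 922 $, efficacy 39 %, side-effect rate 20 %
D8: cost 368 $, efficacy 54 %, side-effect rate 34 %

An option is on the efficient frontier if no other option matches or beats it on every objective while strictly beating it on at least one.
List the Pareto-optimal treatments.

D2, D3, D5, D6, D7, D8

D1: dominated by D5 (cost 3076≤3563, efficacy 76≥51, side-effect rate 24≤25).
D2: not dominated (best efficacy).
D3: not dominated (best side-effect rate).
D4: dominated by D2 (cost 2953≤3001, efficacy 89≥51, side-effect rate 26≤28).
D5: not dominated.
D6: not dominated.
D7: not dominated.
D8: not dominated (best cost).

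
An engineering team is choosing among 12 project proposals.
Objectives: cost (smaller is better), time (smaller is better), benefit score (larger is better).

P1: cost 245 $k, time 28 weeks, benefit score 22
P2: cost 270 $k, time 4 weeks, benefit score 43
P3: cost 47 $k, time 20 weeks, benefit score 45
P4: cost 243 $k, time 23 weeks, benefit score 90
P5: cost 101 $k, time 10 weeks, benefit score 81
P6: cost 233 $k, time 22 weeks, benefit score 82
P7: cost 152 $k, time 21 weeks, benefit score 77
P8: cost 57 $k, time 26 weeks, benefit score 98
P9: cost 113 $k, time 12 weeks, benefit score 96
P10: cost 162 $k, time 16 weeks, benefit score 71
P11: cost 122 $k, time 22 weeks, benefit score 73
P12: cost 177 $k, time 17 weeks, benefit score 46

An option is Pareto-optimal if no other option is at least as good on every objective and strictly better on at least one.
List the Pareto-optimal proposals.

P2, P3, P5, P8, P9

P1: dominated by P3 (cost 47≤245, time 20≤28, benefit score 45≥22).
P2: not dominated (best time).
P3: not dominated (best cost).
P4: dominated by P9 (cost 113≤243, time 12≤23, benefit score 96≥90).
P5: not dominated.
P6: dominated by P9 (cost 113≤233, time 12≤22, benefit score 96≥82).
P7: dominated by P5 (cost 101≤152, time 10≤21, benefit score 81≥77).
P8: not dominated (best benefit score).
P9: not dominated.
P10: dominated by P5 (cost 101≤162, time 10≤16, benefit score 81≥71).
P11: dominated by P5 (cost 101≤122, time 10≤22, benefit score 81≥73).
P12: dominated by P5 (cost 101≤177, time 10≤17, benefit score 81≥46).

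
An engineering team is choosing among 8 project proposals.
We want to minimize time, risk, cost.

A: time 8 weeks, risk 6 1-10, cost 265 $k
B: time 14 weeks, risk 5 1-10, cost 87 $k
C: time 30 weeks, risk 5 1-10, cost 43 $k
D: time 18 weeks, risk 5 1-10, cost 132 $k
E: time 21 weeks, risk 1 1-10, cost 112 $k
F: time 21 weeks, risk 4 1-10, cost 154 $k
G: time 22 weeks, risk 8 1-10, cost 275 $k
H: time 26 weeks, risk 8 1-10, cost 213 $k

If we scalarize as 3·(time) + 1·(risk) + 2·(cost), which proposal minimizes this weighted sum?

C

A: 3·8 + 1·6 + 2·265 = 560
B: 3·14 + 1·5 + 2·87 = 221
C: 3·30 + 1·5 + 2·43 = 181
D: 3·18 + 1·5 + 2·132 = 323
E: 3·21 + 1·1 + 2·112 = 288
F: 3·21 + 1·4 + 2·154 = 375
G: 3·22 + 1·8 + 2·275 = 624
H: 3·26 + 1·8 + 2·213 = 512
Lowest: C at 181.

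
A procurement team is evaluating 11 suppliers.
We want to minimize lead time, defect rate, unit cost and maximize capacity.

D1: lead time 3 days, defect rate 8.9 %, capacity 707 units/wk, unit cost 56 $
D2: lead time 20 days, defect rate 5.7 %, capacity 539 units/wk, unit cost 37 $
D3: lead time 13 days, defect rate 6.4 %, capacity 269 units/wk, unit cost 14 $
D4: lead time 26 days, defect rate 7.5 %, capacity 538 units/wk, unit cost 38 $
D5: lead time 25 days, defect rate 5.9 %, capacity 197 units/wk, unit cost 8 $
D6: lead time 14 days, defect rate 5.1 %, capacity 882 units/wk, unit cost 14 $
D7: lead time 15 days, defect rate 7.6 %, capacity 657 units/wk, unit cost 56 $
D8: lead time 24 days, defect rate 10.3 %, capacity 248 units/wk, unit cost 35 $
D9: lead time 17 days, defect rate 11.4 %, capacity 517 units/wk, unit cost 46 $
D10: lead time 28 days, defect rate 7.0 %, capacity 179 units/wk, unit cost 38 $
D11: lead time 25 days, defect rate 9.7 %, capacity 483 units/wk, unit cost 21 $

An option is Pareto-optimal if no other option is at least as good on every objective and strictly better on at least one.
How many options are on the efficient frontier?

4

D1: not dominated (best lead time).
D2: dominated by D6 (lead time 14≤20, defect rate 5.1≤5.7, capacity 882≥539, unit cost 14≤37).
D3: not dominated.
D4: dominated by D2 (lead time 20≤26, defect rate 5.7≤7.5, capacity 539≥538, unit cost 37≤38).
D5: not dominated (best unit cost).
D6: not dominated (best defect rate).
D7: dominated by D6 (lead time 14≤15, defect rate 5.1≤7.6, capacity 882≥657, unit cost 14≤56).
D8: dominated by D3 (lead time 13≤24, defect rate 6.4≤10.3, capacity 269≥248, unit cost 14≤35).
D9: dominated by D6 (lead time 14≤17, defect rate 5.1≤11.4, capacity 882≥517, unit cost 14≤46).
D10: dominated by D2 (lead time 20≤28, defect rate 5.7≤7.0, capacity 539≥179, unit cost 37≤38).
D11: dominated by D6 (lead time 14≤25, defect rate 5.1≤9.7, capacity 882≥483, unit cost 14≤21).
Pareto-optimal: D1, D3, D5, D6 → 4.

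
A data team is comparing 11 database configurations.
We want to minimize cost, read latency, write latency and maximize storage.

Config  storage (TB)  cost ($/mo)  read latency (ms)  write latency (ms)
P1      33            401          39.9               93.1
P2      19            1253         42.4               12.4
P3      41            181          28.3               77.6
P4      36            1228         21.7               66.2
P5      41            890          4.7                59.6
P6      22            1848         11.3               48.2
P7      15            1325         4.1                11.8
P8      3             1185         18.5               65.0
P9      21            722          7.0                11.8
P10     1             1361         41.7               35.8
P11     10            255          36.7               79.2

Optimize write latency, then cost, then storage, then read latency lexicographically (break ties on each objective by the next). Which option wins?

First minimize write latency: best is 11.8, kept {P7, P9}.
Then minimize cost: best is 722, kept {P9}.

P9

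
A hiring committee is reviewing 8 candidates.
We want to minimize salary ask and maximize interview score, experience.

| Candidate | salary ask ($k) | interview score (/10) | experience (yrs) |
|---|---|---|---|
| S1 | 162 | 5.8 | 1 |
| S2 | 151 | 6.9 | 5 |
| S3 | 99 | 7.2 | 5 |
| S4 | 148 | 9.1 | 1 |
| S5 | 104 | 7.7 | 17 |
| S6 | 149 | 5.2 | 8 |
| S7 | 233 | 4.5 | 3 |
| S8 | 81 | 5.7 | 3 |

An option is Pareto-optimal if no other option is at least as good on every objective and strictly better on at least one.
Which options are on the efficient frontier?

S3, S4, S5, S8

S1: dominated by S2 (salary ask 151≤162, interview score 6.9≥5.8, experience 5≥1).
S2: dominated by S3 (salary ask 99≤151, interview score 7.2≥6.9, experience 5≥5).
S3: not dominated.
S4: not dominated (best interview score).
S5: not dominated (best experience).
S6: dominated by S5 (salary ask 104≤149, interview score 7.7≥5.2, experience 17≥8).
S7: dominated by S2 (salary ask 151≤233, interview score 6.9≥4.5, experience 5≥3).
S8: not dominated (best salary ask).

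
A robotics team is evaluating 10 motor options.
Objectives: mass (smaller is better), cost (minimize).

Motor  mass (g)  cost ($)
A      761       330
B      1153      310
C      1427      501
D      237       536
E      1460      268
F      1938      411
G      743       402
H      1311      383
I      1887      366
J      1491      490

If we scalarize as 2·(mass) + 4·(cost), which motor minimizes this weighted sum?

A: 2·761 + 4·330 = 2842
B: 2·1153 + 4·310 = 3546
C: 2·1427 + 4·501 = 4858
D: 2·237 + 4·536 = 2618
E: 2·1460 + 4·268 = 3992
F: 2·1938 + 4·411 = 5520
G: 2·743 + 4·402 = 3094
H: 2·1311 + 4·383 = 4154
I: 2·1887 + 4·366 = 5238
J: 2·1491 + 4·490 = 4942
Lowest: D at 2618.

D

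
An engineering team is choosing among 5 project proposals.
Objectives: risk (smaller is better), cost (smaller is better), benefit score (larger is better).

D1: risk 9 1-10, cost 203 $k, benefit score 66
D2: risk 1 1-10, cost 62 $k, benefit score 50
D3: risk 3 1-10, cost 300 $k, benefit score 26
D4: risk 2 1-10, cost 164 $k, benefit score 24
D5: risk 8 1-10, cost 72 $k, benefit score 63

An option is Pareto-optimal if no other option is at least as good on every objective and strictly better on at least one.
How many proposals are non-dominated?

3

D1: not dominated (best benefit score).
D2: not dominated (best risk).
D3: dominated by D2 (risk 1≤3, cost 62≤300, benefit score 50≥26).
D4: dominated by D2 (risk 1≤2, cost 62≤164, benefit score 50≥24).
D5: not dominated.
Pareto-optimal: D1, D2, D5 → 3.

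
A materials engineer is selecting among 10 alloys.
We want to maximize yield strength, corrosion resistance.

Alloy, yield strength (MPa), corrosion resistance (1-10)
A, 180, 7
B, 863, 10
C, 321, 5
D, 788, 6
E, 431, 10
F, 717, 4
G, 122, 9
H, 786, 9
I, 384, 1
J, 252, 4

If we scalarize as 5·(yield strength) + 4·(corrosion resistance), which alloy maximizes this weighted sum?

B

A: 5·180 + 4·7 = 928
B: 5·863 + 4·10 = 4355
C: 5·321 + 4·5 = 1625
D: 5·788 + 4·6 = 3964
E: 5·431 + 4·10 = 2195
F: 5·717 + 4·4 = 3601
G: 5·122 + 4·9 = 646
H: 5·786 + 4·9 = 3966
I: 5·384 + 4·1 = 1924
J: 5·252 + 4·4 = 1276
Highest: B at 4355.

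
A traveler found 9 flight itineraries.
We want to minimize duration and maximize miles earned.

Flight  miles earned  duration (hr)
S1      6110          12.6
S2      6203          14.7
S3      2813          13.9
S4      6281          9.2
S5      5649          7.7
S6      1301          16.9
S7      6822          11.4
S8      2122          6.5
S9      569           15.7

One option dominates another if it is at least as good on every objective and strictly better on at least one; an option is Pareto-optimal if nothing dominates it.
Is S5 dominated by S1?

S1 vs S5: S1 is worse on duration (12.6 vs 7.7), so it does not dominate S5.

No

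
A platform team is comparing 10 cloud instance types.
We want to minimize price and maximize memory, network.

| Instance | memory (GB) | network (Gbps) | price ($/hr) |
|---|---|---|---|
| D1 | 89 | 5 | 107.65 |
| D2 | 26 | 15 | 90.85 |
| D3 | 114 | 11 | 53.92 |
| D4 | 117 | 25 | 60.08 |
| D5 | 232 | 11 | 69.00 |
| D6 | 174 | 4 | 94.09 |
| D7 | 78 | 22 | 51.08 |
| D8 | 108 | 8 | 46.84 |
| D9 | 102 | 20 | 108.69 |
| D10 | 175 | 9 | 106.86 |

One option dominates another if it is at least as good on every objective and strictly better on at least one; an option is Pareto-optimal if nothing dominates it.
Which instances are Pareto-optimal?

D1: dominated by D3 (memory 114≥89, network 11≥5, price 53.92≤107.65).
D2: dominated by D4 (memory 117≥26, network 25≥15, price 60.08≤90.85).
D3: not dominated.
D4: not dominated (best network).
D5: not dominated (best memory).
D6: dominated by D5 (memory 232≥174, network 11≥4, price 69.00≤94.09).
D7: not dominated.
D8: not dominated (best price).
D9: dominated by D4 (memory 117≥102, network 25≥20, price 60.08≤108.69).
D10: dominated by D5 (memory 232≥175, network 11≥9, price 69.00≤106.86).

D3, D4, D5, D7, D8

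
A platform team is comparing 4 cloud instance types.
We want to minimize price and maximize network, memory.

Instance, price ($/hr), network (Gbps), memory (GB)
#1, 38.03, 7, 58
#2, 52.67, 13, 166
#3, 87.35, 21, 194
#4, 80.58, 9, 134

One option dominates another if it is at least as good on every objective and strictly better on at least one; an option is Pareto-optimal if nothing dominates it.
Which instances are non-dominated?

#1, #2, #3

#1: not dominated (best price).
#2: not dominated.
#3: not dominated (best network).
#4: dominated by #2 (price 52.67≤80.58, network 13≥9, memory 166≥134).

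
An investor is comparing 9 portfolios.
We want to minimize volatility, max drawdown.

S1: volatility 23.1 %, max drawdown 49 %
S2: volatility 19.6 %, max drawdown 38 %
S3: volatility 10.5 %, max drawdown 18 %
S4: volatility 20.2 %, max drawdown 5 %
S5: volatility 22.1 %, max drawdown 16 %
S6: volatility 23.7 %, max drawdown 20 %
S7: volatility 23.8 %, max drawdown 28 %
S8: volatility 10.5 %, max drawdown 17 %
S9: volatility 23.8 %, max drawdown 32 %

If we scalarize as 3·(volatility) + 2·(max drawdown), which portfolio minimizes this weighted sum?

S8

S1: 3·23.1 + 2·49 = 167.3
S2: 3·19.6 + 2·38 = 134.8
S3: 3·10.5 + 2·18 = 67.5
S4: 3·20.2 + 2·5 = 70.6
S5: 3·22.1 + 2·16 = 98.3
S6: 3·23.7 + 2·20 = 111.1
S7: 3·23.8 + 2·28 = 127.4
S8: 3·10.5 + 2·17 = 65.5
S9: 3·23.8 + 2·32 = 135.4
Lowest: S8 at 65.5.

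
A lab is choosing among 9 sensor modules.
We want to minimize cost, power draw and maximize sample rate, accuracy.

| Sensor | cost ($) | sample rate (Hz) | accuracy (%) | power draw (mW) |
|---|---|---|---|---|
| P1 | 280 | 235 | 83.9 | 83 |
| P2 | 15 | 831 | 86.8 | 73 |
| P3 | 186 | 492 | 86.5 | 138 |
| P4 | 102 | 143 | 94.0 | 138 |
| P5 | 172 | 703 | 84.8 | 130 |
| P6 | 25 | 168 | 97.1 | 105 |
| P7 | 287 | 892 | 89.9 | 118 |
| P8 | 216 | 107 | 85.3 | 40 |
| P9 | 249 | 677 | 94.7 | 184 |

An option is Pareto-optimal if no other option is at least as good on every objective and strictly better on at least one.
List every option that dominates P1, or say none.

P2: cost 15≤280, sample rate 831≥235, accuracy 86.8≥83.9, power draw 73≤83 — dominates P1.
Others (P3, P4, P5, P6, P7, P8, P9) are each worse than P1 on at least one objective.

P2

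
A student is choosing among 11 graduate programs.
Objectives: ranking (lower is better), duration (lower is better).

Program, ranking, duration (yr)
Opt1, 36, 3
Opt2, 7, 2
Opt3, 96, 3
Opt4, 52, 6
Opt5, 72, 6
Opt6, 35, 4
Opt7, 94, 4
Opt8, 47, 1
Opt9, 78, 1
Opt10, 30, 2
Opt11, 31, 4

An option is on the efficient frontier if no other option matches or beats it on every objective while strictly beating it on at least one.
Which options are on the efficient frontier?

Opt1: dominated by Opt2 (ranking 7≤36, duration 2≤3).
Opt2: not dominated (best ranking).
Opt3: dominated by Opt1 (ranking 36≤96, duration 3≤3).
Opt4: dominated by Opt1 (ranking 36≤52, duration 3≤6).
Opt5: dominated by Opt1 (ranking 36≤72, duration 3≤6).
Opt6: dominated by Opt2 (ranking 7≤35, duration 2≤4).
Opt7: dominated by Opt1 (ranking 36≤94, duration 3≤4).
Opt8: not dominated.
Opt9: dominated by Opt8 (ranking 47≤78, duration 1≤1).
Opt10: dominated by Opt2 (ranking 7≤30, duration 2≤2).
Opt11: dominated by Opt2 (ranking 7≤31, duration 2≤4).

Opt2, Opt8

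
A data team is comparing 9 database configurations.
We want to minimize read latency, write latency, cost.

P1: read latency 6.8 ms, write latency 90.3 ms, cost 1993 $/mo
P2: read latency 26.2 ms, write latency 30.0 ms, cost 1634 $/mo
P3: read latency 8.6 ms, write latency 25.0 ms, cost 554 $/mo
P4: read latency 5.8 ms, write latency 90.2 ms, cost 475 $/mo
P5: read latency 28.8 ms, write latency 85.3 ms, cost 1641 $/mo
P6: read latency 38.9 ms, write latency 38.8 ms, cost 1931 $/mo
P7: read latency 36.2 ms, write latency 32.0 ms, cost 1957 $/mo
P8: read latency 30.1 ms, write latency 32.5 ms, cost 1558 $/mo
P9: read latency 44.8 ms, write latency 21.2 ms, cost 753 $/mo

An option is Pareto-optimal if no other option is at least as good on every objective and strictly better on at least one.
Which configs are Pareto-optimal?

P1: dominated by P4 (read latency 5.8≤6.8, write latency 90.2≤90.3, cost 475≤1993).
P2: dominated by P3 (read latency 8.6≤26.2, write latency 25.0≤30.0, cost 554≤1634).
P3: not dominated.
P4: not dominated (best read latency).
P5: dominated by P2 (read latency 26.2≤28.8, write latency 30.0≤85.3, cost 1634≤1641).
P6: dominated by P2 (read latency 26.2≤38.9, write latency 30.0≤38.8, cost 1634≤1931).
P7: dominated by P2 (read latency 26.2≤36.2, write latency 30.0≤32.0, cost 1634≤1957).
P8: dominated by P3 (read latency 8.6≤30.1, write latency 25.0≤32.5, cost 554≤1558).
P9: not dominated (best write latency).

P3, P4, P9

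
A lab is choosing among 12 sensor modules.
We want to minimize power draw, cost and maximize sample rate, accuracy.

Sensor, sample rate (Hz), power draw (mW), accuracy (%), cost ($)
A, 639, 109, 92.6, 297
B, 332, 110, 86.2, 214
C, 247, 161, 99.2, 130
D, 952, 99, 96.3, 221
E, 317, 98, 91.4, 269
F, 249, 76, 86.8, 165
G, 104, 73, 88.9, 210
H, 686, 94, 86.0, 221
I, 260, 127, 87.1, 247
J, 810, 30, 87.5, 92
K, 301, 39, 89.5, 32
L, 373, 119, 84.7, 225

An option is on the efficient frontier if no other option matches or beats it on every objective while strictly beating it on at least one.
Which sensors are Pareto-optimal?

C, D, E, J, K

A: dominated by D (sample rate 952≥639, power draw 99≤109, accuracy 96.3≥92.6, cost 221≤297).
B: dominated by J (sample rate 810≥332, power draw 30≤110, accuracy 87.5≥86.2, cost 92≤214).
C: not dominated (best accuracy).
D: not dominated (best sample rate).
E: not dominated.
F: dominated by J (sample rate 810≥249, power draw 30≤76, accuracy 87.5≥86.8, cost 92≤165).
G: dominated by K (sample rate 301≥104, power draw 39≤73, accuracy 89.5≥88.9, cost 32≤210).
H: dominated by J (sample rate 810≥686, power draw 30≤94, accuracy 87.5≥86.0, cost 92≤221).
I: dominated by D (sample rate 952≥260, power draw 99≤127, accuracy 96.3≥87.1, cost 221≤247).
J: not dominated (best power draw).
K: not dominated (best cost).
L: dominated by D (sample rate 952≥373, power draw 99≤119, accuracy 96.3≥84.7, cost 221≤225).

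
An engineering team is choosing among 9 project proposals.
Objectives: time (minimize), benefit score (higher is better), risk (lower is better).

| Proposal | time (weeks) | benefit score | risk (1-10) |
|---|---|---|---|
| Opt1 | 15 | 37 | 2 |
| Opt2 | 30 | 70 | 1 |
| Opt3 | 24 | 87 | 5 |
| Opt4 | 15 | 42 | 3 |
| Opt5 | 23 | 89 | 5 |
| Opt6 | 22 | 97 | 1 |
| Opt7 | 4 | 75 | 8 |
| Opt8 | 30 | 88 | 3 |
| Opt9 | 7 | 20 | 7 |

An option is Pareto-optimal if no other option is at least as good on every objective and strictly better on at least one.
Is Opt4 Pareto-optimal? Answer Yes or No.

Yes

Opt1: worse on benefit score (37 vs 42).
Opt2: worse on time (30 vs 15).
Opt3: worse on time (24 vs 15).
Opt5: worse on time (23 vs 15).
Opt6: worse on time (22 vs 15).
Opt7: worse on risk (8 vs 3).
Opt8: worse on time (30 vs 15).
Opt9: worse on benefit score (20 vs 42).
No option is at least as good as Opt4 on every objective and strictly better on one.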